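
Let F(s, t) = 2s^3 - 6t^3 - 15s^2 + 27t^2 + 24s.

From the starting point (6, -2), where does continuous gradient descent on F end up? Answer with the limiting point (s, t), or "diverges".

(4, 0)

F is separable, so gradient descent decouples: s follows -∂F/∂s, t follows -∂F/∂t.
∂F/∂s = 6(s - 4)(s - 1); at s=6 this is 60, so s decreases.
∂F/∂t = -18t(t - 3); at t=-2 this is -180, so t increases.
s converges to its nearest critical value 4 (a local min of the s-part); t converges to 0. The iterate converges to (4, 0).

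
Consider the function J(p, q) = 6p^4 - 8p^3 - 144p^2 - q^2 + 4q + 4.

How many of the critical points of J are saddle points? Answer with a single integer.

J separates as a function of p plus a function of q, so ∇J=0 decouples.
∂J/∂p = 24p(p - 4)(p + 3) = 0 at p ∈ {-3, 0, 4}; ∂J/∂q = -2(q - 2) = 0 at q ∈ {2}.
The Hessian is diagonal: diag(J_pp, J_qq). Second derivatives: J_pp(-3)=504, J_pp(0)=-288, J_pp(4)=672; J_qq(2)=-2.
Saddle points occur where the two diagonal entries have opposite signs: (-3, 2), (4, 2). Count: 2.

2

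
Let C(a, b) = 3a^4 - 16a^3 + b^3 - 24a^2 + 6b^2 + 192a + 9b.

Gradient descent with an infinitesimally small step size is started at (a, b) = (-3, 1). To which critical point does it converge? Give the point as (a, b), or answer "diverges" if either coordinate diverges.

C is separable, so gradient descent decouples: a follows -∂C/∂a, b follows -∂C/∂b.
∂C/∂a = 12(a - 4)(a - 2)(a + 2); at a=-3 this is -420, so a increases.
∂C/∂b = 3(b + 1)(b + 3); at b=1 this is 24, so b decreases.
a converges to its nearest critical value -2 (a local min of the a-part); b converges to -1. The iterate converges to (-2, -1).

(-2, -1)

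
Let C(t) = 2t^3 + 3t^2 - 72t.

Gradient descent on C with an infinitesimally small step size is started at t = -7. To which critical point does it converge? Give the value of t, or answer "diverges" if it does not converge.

diverges

C'(t) = 6(t - 3)(t + 4), so C'(-7) = 180.
Gradient descent moves in the -C' direction, i.e. t is decreasing.
There is no critical point below t=-7, and C' keeps the same sign, so the iterate runs off to −∞.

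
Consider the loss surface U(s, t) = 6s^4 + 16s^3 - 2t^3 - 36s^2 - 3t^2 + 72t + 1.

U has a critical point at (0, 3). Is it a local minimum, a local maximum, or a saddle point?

local maximum

The mixed partial ∂²U/∂s∂t is 0, so the Hessian at any point is diag(U_ss, U_tt) = diag(24(3s^2 + 4s - 3), -6(2t + 1)).
At (0, 3): H = diag(-72, -42).
Both eigenvalues are negative, so H is negative definite: a local maximum.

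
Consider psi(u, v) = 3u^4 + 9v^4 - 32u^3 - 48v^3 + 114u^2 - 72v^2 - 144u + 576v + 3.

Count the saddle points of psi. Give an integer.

4

psi separates as a function of u plus a function of v, so ∇psi=0 decouples.
∂psi/∂u = 12(u - 4)(u - 3)(u - 1) = 0 at u ∈ {1, 3, 4}; ∂psi/∂v = 36(v - 4)(v - 2)(v + 2) = 0 at v ∈ {-2, 2, 4}.
The Hessian is diagonal: diag(psi_uu, psi_vv). Second derivatives: psi_uu(1)=72, psi_uu(3)=-24, psi_uu(4)=36; psi_vv(-2)=864, psi_vv(2)=-288, psi_vv(4)=432.
Saddle points occur where the two diagonal entries have opposite signs: (1, 2), (3, -2), (3, 4), (4, 2). Count: 4.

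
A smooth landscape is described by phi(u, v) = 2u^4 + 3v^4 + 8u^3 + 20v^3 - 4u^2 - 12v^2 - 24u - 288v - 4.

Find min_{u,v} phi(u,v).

-438

phi(u,v) separates as P(u) + Q(v) − 4, so its minimum is min P + min Q − 4.
P'(u) = 8(u - 1)(u + 1)(u + 3) vanishes at u ∈ {-3, -1, 1}; Q'(v) = 12(v - 2)(v + 3)(v + 4) vanishes at v ∈ {-4, -3, 2}.
Local minima of P (where P''>0): P(-3)=-18, P(1)=-18. Local minima of Q: Q(-4)=448, Q(2)=-416.
So the global minimum of phi is P(-3) + Q(2) − 4 = -18 − 416 − 4 = -438, attained at (-3, 2).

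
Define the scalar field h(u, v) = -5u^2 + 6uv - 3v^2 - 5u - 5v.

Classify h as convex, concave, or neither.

concave

h is quadratic, so its Hessian is the constant matrix H = [[-10, 6], [6, -6]].
det(H) = 24, tr(H) = -16.
det(H) > 0 and tr(H) < 0, so H is negative definite everywhere: concave.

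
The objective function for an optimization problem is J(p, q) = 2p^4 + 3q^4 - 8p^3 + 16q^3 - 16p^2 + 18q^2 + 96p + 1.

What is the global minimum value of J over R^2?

-186

J(p,q) separates as A(p) + B(q) + 1, so its minimum is min A + min B + 1.
A'(p) = 8(p - 3)(p - 2)(p + 2) vanishes at p ∈ {-2, 2, 3}; B'(q) = 12q(q + 1)(q + 3) vanishes at q ∈ {-3, -1, 0}.
Local minima of A (where A''>0): A(-2)=-160, A(3)=90. Local minima of B: B(-3)=-27, B(0)=0.
So the global minimum of J is A(-2) + B(-3) + 1 = -160 − 27 + 1 = -186, attained at (-2, -3).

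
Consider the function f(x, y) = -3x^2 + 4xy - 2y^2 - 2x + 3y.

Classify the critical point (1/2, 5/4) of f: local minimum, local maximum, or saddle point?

local maximum

The Hessian of f is constant: H = [[-6, 4], [4, -4]].
det(H) = (-6)·(-4) − 4² = 8.
det(H) > 0 and tr(H) = -10 < 0, so H is negative definite and the point is a local maximum.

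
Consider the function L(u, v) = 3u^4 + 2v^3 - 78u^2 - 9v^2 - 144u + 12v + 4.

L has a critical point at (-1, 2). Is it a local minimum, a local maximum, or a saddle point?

saddle point

The mixed partial ∂²L/∂u∂v is 0, so the Hessian at any point is diag(L_uu, L_vv) = diag(12(3u^2 - 13), 6(2v - 3)).
At (-1, 2): H = diag(-120, 6).
The eigenvalues have opposite signs, so H is indefinite: a saddle point.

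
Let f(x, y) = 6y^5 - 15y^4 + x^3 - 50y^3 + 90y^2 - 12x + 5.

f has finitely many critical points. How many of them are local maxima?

2

f separates as a function of x plus a function of y, so ∇f=0 decouples.
∂f/∂x = 3(x - 2)(x + 2) = 0 at x ∈ {-2, 2}; ∂f/∂y = 30y(y - 3)(y - 1)(y + 2) = 0 at y ∈ {-2, 0, 1, 3}.
The Hessian is diagonal: diag(f_xx, f_yy). Second derivatives: f_xx(-2)=-12, f_xx(2)=12; f_yy(-2)=-900, f_yy(0)=180, f_yy(1)=-180, f_yy(3)=900.
Local maxima occur where both diagonal entries negative: (-2, -2), (-2, 1). Count: 2.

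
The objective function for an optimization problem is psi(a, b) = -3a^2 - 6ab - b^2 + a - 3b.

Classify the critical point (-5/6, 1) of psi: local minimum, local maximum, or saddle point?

saddle point

The Hessian of psi is constant: H = [[-6, -6], [-6, -2]].
det(H) = (-6)·(-2) − (-6)² = -24.
Since det(H) < 0, H is indefinite and the critical point is a saddle point.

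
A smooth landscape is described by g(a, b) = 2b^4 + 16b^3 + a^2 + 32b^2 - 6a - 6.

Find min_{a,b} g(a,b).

-15

g(a,b) separates as P(a) + Q(b) − 6, so its minimum is min P + min Q − 6.
P'(a) = 2a - 6 vanishes at a ∈ {3}; Q'(b) = 8b(b + 2)(b + 4) vanishes at b ∈ {-4, -2, 0}.
Local minima of P (where P''>0): P(3)=-9. Local minima of Q: Q(-4)=0, Q(0)=0.
So the global minimum of g is P(3) + Q(-4) − 6 = -9 + 0 − 6 = -15, attained at (3, -4).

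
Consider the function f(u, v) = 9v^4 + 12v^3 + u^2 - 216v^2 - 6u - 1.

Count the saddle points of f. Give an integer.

1

f separates as a function of u plus a function of v, so ∇f=0 decouples.
∂f/∂u = 2(u - 3) = 0 at u ∈ {3}; ∂f/∂v = 36v(v - 3)(v + 4) = 0 at v ∈ {-4, 0, 3}.
The Hessian is diagonal: diag(f_uu, f_vv). Second derivatives: f_uu(3)=2; f_vv(-4)=1008, f_vv(0)=-432, f_vv(3)=756.
Saddle points occur where the two diagonal entries have opposite signs: (3, 0). Count: 1.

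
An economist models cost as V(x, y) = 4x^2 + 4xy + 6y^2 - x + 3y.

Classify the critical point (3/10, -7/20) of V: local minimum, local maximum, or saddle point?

local minimum

The Hessian of V is constant: H = [[8, 4], [4, 12]].
det(H) = 8·12 − 4² = 80.
det(H) > 0 and tr(H) = 20 > 0, so H is positive definite and the point is a local minimum.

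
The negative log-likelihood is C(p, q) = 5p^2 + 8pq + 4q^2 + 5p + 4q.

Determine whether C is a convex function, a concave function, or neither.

C is quadratic, so its Hessian is the constant matrix H = [[10, 8], [8, 8]].
det(H) = 16, tr(H) = 18.
det(H) > 0 and tr(H) > 0, so H is positive definite everywhere: convex.

convex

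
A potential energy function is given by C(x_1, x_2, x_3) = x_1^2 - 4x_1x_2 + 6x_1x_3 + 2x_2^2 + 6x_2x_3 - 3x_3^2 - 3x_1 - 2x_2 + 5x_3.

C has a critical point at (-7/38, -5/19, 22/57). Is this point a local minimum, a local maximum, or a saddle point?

The Hessian is constant: H = [[2, -4, 6], [-4, 4, 6], [6, 6, -6]].
Leading principal minors: Δ₁ = 2, Δ₂ = -8, Δ₃ = -456.
The minors fit neither the all-positive nor the alternating-sign pattern, so H is indefinite: a saddle point.

saddle point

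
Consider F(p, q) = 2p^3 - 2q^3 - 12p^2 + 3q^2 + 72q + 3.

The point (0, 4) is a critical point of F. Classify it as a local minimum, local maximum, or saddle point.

local maximum

The mixed partial ∂²F/∂p∂q is 0, so the Hessian at any point is diag(F_pp, F_qq) = diag(12(p - 2), 6(-2q + 1)).
At (0, 4): H = diag(-24, -42).
Both eigenvalues are negative, so H is negative definite: a local maximum.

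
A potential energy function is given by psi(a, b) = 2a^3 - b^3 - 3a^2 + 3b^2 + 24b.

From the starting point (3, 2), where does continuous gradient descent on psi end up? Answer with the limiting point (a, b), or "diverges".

(1, -2)

psi is separable, so gradient descent decouples: a follows -∂psi/∂a, b follows -∂psi/∂b.
∂psi/∂a = 6a(a - 1); at a=3 this is 36, so a decreases.
∂psi/∂b = -3(b - 4)(b + 2); at b=2 this is 24, so b decreases.
a converges to its nearest critical value 1 (a local min of the a-part); b converges to -2. The iterate converges to (1, -2).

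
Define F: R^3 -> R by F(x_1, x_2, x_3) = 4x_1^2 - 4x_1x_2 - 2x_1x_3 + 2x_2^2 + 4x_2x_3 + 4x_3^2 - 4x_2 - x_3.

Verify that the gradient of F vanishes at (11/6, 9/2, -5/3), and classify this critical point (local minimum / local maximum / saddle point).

local minimum

∇F = (8x_1 - 4x_2 - 2x_3, -4x_1 + 4x_2 + 4x_3 - 4, -2x_1 + 4x_2 + 8x_3 - 1); substituting (11/6, 9/2, -5/3) gives ∇F = (0, 0, 0), so (11/6, 9/2, -5/3) is indeed a critical point.
The Hessian is constant: H = [[8, -4, -2], [-4, 4, 4], [-2, 4, 8]].
Leading principal minors: Δ₁ = 8, Δ₂ = 16, Δ₃ = 48.
All leading minors are positive, so H is positive definite: a local minimum.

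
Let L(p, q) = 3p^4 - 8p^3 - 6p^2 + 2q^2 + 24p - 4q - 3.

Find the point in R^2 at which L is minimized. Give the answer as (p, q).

(-1, 1)

L(p,q) separates as A(p) + B(q) − 3, so its minimum is min A + min B − 3.
A'(p) = 12(p - 2)(p - 1)(p + 1) vanishes at p ∈ {-1, 1, 2}; B'(q) = 4q - 4 vanishes at q ∈ {1}.
Local minima of A (where A''>0): A(-1)=-19, A(2)=8. Local minima of B: B(1)=-2.
So the global minimum of L is A(-1) + B(1) − 3 = -19 − 2 − 3 = -24, attained at (-1, 1).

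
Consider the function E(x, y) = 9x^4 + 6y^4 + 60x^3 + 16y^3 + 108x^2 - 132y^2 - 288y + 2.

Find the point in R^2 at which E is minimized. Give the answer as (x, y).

(0, 3)

E(x,y) separates as P(x) + Q(y) + 2, so its minimum is min P + min Q + 2.
P'(x) = 36x(x + 2)(x + 3) vanishes at x ∈ {-3, -2, 0}; Q'(y) = 24(y - 3)(y + 1)(y + 4) vanishes at y ∈ {-4, -1, 3}.
Local minima of P (where P''>0): P(-3)=81, P(0)=0. Local minima of Q: Q(-4)=-448, Q(3)=-1134.
So the global minimum of E is P(0) + Q(3) + 2 = 0 − 1134 + 2 = -1132, attained at (0, 3).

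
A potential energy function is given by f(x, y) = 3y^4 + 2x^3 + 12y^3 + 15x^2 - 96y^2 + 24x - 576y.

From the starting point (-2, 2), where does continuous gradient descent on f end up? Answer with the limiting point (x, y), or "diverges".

(-1, 4)

f is separable, so gradient descent decouples: x follows -∂f/∂x, y follows -∂f/∂y.
∂f/∂x = 6(x + 1)(x + 4); at x=-2 this is -12, so x increases.
∂f/∂y = 12(y - 4)(y + 3)(y + 4); at y=2 this is -720, so y increases.
x converges to its nearest critical value -1 (a local min of the x-part); y converges to 4. The iterate converges to (-1, 4).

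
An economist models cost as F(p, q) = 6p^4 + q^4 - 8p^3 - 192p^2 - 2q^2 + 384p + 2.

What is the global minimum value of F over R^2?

-2559

F(p,q) separates as A(p) + B(q) + 2, so its minimum is min A + min B + 2.
A'(p) = 24(p - 4)(p - 1)(p + 4) vanishes at p ∈ {-4, 1, 4}; B'(q) = 4q(q - 1)(q + 1) vanishes at q ∈ {-1, 0, 1}.
Local minima of A (where A''>0): A(-4)=-2560, A(4)=-512. Local minima of B: B(-1)=-1, B(1)=-1.
So the global minimum of F is A(-4) + B(-1) + 2 = -2560 − 1 + 2 = -2559, attained at (-4, -1).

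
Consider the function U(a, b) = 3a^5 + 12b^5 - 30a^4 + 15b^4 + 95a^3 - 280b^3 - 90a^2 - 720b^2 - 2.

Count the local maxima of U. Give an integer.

U separates as a function of a plus a function of b, so ∇U=0 decouples.
∂U/∂a = 15a(a - 4)(a - 3)(a - 1) = 0 at a ∈ {0, 1, 3, 4}; ∂U/∂b = 60b(b - 4)(b + 2)(b + 3) = 0 at b ∈ {-3, -2, 0, 4}.
The Hessian is diagonal: diag(U_aa, U_bb). Second derivatives: U_aa(0)=-180, U_aa(1)=90, U_aa(3)=-90, U_aa(4)=180; U_bb(-3)=-1260, U_bb(-2)=720, U_bb(0)=-1440, U_bb(4)=10080.
Local maxima occur where both diagonal entries negative: (0, -3), (0, 0), (3, -3), (3, 0). Count: 4.

4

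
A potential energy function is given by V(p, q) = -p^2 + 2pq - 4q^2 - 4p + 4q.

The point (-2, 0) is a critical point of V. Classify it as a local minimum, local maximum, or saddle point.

local maximum

The Hessian of V is constant: H = [[-2, 2], [2, -8]].
det(H) = (-2)·(-8) − 2² = 12.
det(H) > 0 and tr(H) = -10 < 0, so H is negative definite and the point is a local maximum.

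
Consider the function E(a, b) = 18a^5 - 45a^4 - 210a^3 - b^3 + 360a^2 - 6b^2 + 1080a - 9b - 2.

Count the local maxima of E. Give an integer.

2

E separates as a function of a plus a function of b, so ∇E=0 decouples.
∂E/∂a = 90(a - 3)(a - 2)(a + 1)(a + 2) = 0 at a ∈ {-2, -1, 2, 3}; ∂E/∂b = -3(b + 1)(b + 3) = 0 at b ∈ {-3, -1}.
The Hessian is diagonal: diag(E_aa, E_bb). Second derivatives: E_aa(-2)=-1800, E_aa(-1)=1080, E_aa(2)=-1080, E_aa(3)=1800; E_bb(-3)=6, E_bb(-1)=-6.
Local maxima occur where both diagonal entries negative: (-2, -1), (2, -1). Count: 2.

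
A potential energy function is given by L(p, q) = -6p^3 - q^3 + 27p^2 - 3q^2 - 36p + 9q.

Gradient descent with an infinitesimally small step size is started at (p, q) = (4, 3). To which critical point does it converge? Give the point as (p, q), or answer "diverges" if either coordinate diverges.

diverges

L is separable, so gradient descent decouples: p follows -∂L/∂p, q follows -∂L/∂q.
∂L/∂p = -18(p - 2)(p - 1); at p=4 this is -108, so p increases.
∂L/∂q = -3(q - 1)(q + 3); at q=3 this is -36, so q increases.
The p-coordinate has no critical point in that direction and runs off to infinity.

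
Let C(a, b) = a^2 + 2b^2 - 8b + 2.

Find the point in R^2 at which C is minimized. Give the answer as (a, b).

(0, 2)

C(a,b) separates as P(a) + Q(b) + 2, so its minimum is min P + min Q + 2.
P'(a) = 2a vanishes at a ∈ {0}; Q'(b) = 4b - 8 vanishes at b ∈ {2}.
Local minima of P (where P''>0): P(0)=0. Local minima of Q: Q(2)=-8.
So the global minimum of C is P(0) + Q(2) + 2 = 0 − 8 + 2 = -6, attained at (0, 2).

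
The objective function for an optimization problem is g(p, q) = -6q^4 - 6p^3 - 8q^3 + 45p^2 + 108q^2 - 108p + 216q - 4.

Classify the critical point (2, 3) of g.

The mixed partial ∂²g/∂p∂q is 0, so the Hessian at any point is diag(g_pp, g_qq) = diag(18(-2p + 5), 24(-3q^2 - 2q + 9)).
At (2, 3): H = diag(18, -576).
The eigenvalues have opposite signs, so H is indefinite: a saddle point.

saddle point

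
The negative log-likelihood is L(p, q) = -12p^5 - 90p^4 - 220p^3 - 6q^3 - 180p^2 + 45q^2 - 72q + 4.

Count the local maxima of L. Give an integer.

L separates as a function of p plus a function of q, so ∇L=0 decouples.
∂L/∂p = -60p(p + 1)(p + 2)(p + 3) = 0 at p ∈ {-3, -2, -1, 0}; ∂L/∂q = -18(q - 4)(q - 1) = 0 at q ∈ {1, 4}.
The Hessian is diagonal: diag(L_pp, L_qq). Second derivatives: L_pp(-3)=360, L_pp(-2)=-120, L_pp(-1)=120, L_pp(0)=-360; L_qq(1)=54, L_qq(4)=-54.
Local maxima occur where both diagonal entries negative: (-2, 4), (0, 4). Count: 2.

2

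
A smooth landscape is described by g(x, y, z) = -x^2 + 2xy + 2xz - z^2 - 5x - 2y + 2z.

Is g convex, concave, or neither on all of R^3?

g is quadratic, so its Hessian is the constant matrix H = [[-2, 2, 2], [2, 0, 0], [2, 0, -2]].
Leading principal minors: -2, -4, 8.
Neither pattern holds ⇒ H is indefinite ⇒ neither convex nor concave.

neither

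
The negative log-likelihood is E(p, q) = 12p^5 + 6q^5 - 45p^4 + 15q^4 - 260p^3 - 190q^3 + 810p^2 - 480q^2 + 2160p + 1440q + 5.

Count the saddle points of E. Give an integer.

E separates as a function of p plus a function of q, so ∇E=0 decouples.
∂E/∂p = 60(p - 4)(p - 3)(p + 1)(p + 3) = 0 at p ∈ {-3, -1, 3, 4}; ∂E/∂q = 30(q - 4)(q - 1)(q + 3)(q + 4) = 0 at q ∈ {-4, -3, 1, 4}.
The Hessian is diagonal: diag(E_pp, E_qq). Second derivatives: E_pp(-3)=-5040, E_pp(-1)=2400, E_pp(3)=-1440, E_pp(4)=2100; E_qq(-4)=-1200, E_qq(-3)=840, E_qq(1)=-1800, E_qq(4)=5040.
Saddle points occur where the two diagonal entries have opposite signs: (-3, -3), (-3, 4), (-1, -4), (-1, 1), (3, -3), (3, 4), (4, -4), (4, 1). Count: 8.

8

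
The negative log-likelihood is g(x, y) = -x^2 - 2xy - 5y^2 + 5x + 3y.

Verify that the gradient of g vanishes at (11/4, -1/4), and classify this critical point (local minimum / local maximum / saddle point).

local maximum

∇g = (-2x - 2y + 5, -2x - 10y + 3); substituting (11/4, -1/4) gives ∇g = (0, 0), so (11/4, -1/4) is indeed a critical point.
The Hessian of g is constant: H = [[-2, -2], [-2, -10]].
det(H) = (-2)·(-10) − (-2)² = 16.
det(H) > 0 and tr(H) = -12 < 0, so H is negative definite and the point is a local maximum.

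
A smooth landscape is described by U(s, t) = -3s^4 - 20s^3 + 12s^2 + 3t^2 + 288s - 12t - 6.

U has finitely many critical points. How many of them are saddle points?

U separates as a function of s plus a function of t, so ∇U=0 decouples.
∂U/∂s = -12(s - 2)(s + 3)(s + 4) = 0 at s ∈ {-4, -3, 2}; ∂U/∂t = 6(t - 2) = 0 at t ∈ {2}.
The Hessian is diagonal: diag(U_ss, U_tt). Second derivatives: U_ss(-4)=-72, U_ss(-3)=60, U_ss(2)=-360; U_tt(2)=6.
Saddle points occur where the two diagonal entries have opposite signs: (-4, 2), (2, 2). Count: 2.

2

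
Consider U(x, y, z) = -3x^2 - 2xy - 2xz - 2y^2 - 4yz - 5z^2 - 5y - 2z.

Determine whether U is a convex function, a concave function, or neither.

U is quadratic, so its Hessian is the constant matrix H = [[-6, -2, -2], [-2, -4, -4], [-2, -4, -10]].
Leading principal minors: -6, 20, -120.
Signs alternate −, +, − ⇒ H ≺ 0 ⇒ concave.

concave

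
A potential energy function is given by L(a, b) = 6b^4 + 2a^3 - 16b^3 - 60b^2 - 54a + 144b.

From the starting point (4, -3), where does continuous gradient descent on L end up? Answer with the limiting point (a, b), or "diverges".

(3, -2)

L is separable, so gradient descent decouples: a follows -∂L/∂a, b follows -∂L/∂b.
∂L/∂a = 6(a - 3)(a + 3); at a=4 this is 42, so a decreases.
∂L/∂b = 24(b - 3)(b - 1)(b + 2); at b=-3 this is -576, so b increases.
a converges to its nearest critical value 3 (a local min of the a-part); b converges to -2. The iterate converges to (3, -2).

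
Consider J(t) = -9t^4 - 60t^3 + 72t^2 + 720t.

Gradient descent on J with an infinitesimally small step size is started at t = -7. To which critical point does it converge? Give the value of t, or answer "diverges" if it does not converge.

diverges

J'(t) = -36(t - 2)(t + 2)(t + 5), so J'(-7) = 3240.
Gradient descent moves in the -J' direction, i.e. t is decreasing.
There is no critical point below t=-7, and J' keeps the same sign, so the iterate runs off to −∞.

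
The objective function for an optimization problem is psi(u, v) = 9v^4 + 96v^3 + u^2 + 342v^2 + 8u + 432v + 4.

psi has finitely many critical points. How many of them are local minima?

psi separates as a function of u plus a function of v, so ∇psi=0 decouples.
∂psi/∂u = 2(u + 4) = 0 at u ∈ {-4}; ∂psi/∂v = 36(v + 1)(v + 3)(v + 4) = 0 at v ∈ {-4, -3, -1}.
The Hessian is diagonal: diag(psi_uu, psi_vv). Second derivatives: psi_uu(-4)=2; psi_vv(-4)=108, psi_vv(-3)=-72, psi_vv(-1)=216.
Local minima occur where both diagonal entries positive: (-4, -4), (-4, -1). Count: 2.

2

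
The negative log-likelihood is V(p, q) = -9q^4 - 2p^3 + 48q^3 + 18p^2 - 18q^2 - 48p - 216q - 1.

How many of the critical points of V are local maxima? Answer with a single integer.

V separates as a function of p plus a function of q, so ∇V=0 decouples.
∂V/∂p = -6(p - 4)(p - 2) = 0 at p ∈ {2, 4}; ∂V/∂q = -36(q - 3)(q - 2)(q + 1) = 0 at q ∈ {-1, 2, 3}.
The Hessian is diagonal: diag(V_pp, V_qq). Second derivatives: V_pp(2)=12, V_pp(4)=-12; V_qq(-1)=-432, V_qq(2)=108, V_qq(3)=-144.
Local maxima occur where both diagonal entries negative: (4, -1), (4, 3). Count: 2.

2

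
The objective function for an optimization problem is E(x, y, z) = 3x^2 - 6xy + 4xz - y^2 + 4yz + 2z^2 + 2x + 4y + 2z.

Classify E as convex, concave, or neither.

E is quadratic, so its Hessian is the constant matrix H = [[6, -6, 4], [-6, -2, 4], [4, 4, 4]].
Leading principal minors: 6, -48, -448.
Neither pattern holds ⇒ H is indefinite ⇒ neither convex nor concave.

neither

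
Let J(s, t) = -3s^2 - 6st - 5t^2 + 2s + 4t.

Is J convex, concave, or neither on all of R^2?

concave

J is quadratic, so its Hessian is the constant matrix H = [[-6, -6], [-6, -10]].
det(H) = 24, tr(H) = -16.
det(H) > 0 and tr(H) < 0, so H is negative definite everywhere: concave.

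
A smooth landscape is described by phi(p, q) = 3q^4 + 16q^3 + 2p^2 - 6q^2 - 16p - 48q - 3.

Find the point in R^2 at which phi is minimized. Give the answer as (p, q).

phi(p,q) separates as A(p) + B(q) − 3, so its minimum is min A + min B − 3.
A'(p) = 4p - 16 vanishes at p ∈ {4}; B'(q) = 12(q - 1)(q + 1)(q + 4) vanishes at q ∈ {-4, -1, 1}.
Local minima of A (where A''>0): A(4)=-32. Local minima of B: B(-4)=-160, B(1)=-35.
So the global minimum of phi is A(4) + B(-4) − 3 = -32 − 160 − 3 = -195, attained at (4, -4).

(4, -4)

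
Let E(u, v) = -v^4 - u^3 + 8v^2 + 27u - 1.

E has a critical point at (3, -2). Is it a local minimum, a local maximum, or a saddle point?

The mixed partial ∂²E/∂u∂v is 0, so the Hessian at any point is diag(E_uu, E_vv) = diag(-6u, 4(-3v^2 + 4)).
At (3, -2): H = diag(-18, -32).
Both eigenvalues are negative, so H is negative definite: a local maximum.

local maximum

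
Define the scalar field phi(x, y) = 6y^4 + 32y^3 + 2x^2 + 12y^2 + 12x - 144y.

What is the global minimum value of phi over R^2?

-112

phi(x,y) separates as P(x) + Q(y), so its minimum is min P + min Q.
P'(x) = 4x + 12 vanishes at x ∈ {-3}; Q'(y) = 24(y - 1)(y + 2)(y + 3) vanishes at y ∈ {-3, -2, 1}.
Local minima of P (where P''>0): P(-3)=-18. Local minima of Q: Q(-3)=162, Q(1)=-94.
So the global minimum of phi is P(-3) + Q(1) = -18 − 94 = -112, attained at (-3, 1).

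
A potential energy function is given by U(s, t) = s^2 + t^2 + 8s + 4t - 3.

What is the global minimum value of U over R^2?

U(s,t) separates as P(s) + Q(t) − 3, so its minimum is min P + min Q − 3.
P'(s) = 2s + 8 vanishes at s ∈ {-4}; Q'(t) = 2(t + 2) vanishes at t ∈ {-2}.
Local minima of P (where P''>0): P(-4)=-16. Local minima of Q: Q(-2)=-4.
So the global minimum of U is P(-4) + Q(-2) − 3 = -16 − 4 − 3 = -23, attained at (-4, -2).

-23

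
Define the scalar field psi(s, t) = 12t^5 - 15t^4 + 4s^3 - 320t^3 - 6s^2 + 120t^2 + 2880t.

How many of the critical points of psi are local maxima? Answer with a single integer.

2

psi separates as a function of s plus a function of t, so ∇psi=0 decouples.
∂psi/∂s = 12s(s - 1) = 0 at s ∈ {0, 1}; ∂psi/∂t = 60(t - 4)(t - 2)(t + 2)(t + 3) = 0 at t ∈ {-3, -2, 2, 4}.
The Hessian is diagonal: diag(psi_ss, psi_tt). Second derivatives: psi_ss(0)=-12, psi_ss(1)=12; psi_tt(-3)=-2100, psi_tt(-2)=1440, psi_tt(2)=-2400, psi_tt(4)=5040.
Local maxima occur where both diagonal entries negative: (0, -3), (0, 2). Count: 2.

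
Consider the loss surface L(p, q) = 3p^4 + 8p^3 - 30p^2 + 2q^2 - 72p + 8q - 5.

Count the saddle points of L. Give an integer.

1

L separates as a function of p plus a function of q, so ∇L=0 decouples.
∂L/∂p = 12(p - 2)(p + 1)(p + 3) = 0 at p ∈ {-3, -1, 2}; ∂L/∂q = 4(q + 2) = 0 at q ∈ {-2}.
The Hessian is diagonal: diag(L_pp, L_qq). Second derivatives: L_pp(-3)=120, L_pp(-1)=-72, L_pp(2)=180; L_qq(-2)=4.
Saddle points occur where the two diagonal entries have opposite signs: (-1, -2). Count: 1.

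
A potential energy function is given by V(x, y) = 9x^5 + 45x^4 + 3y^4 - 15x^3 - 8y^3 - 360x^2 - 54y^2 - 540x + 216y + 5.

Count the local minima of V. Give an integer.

V separates as a function of x plus a function of y, so ∇V=0 decouples.
∂V/∂x = 45(x - 2)(x + 1)(x + 2)(x + 3) = 0 at x ∈ {-3, -2, -1, 2}; ∂V/∂y = 12(y - 3)(y - 2)(y + 3) = 0 at y ∈ {-3, 2, 3}.
The Hessian is diagonal: diag(V_xx, V_yy). Second derivatives: V_xx(-3)=-450, V_xx(-2)=180, V_xx(-1)=-270, V_xx(2)=2700; V_yy(-3)=360, V_yy(2)=-60, V_yy(3)=72.
Local minima occur where both diagonal entries positive: (-2, -3), (-2, 3), (2, -3), (2, 3). Count: 4.

4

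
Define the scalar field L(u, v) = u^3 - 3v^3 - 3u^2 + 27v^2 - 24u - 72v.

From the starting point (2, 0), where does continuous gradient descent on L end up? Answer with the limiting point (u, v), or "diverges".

L is separable, so gradient descent decouples: u follows -∂L/∂u, v follows -∂L/∂v.
∂L/∂u = 3(u - 4)(u + 2); at u=2 this is -24, so u increases.
∂L/∂v = -9(v - 4)(v - 2); at v=0 this is -72, so v increases.
u converges to its nearest critical value 4 (a local min of the u-part); v converges to 2. The iterate converges to (4, 2).

(4, 2)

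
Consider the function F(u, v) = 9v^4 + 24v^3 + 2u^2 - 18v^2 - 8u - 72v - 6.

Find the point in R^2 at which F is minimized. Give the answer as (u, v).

(2, 1)

F(u,v) separates as P(u) + Q(v) − 6, so its minimum is min P + min Q − 6.
P'(u) = 4u - 8 vanishes at u ∈ {2}; Q'(v) = 36(v - 1)(v + 1)(v + 2) vanishes at v ∈ {-2, -1, 1}.
Local minima of P (where P''>0): P(2)=-8. Local minima of Q: Q(-2)=24, Q(1)=-57.
So the global minimum of F is P(2) + Q(1) − 6 = -8 − 57 − 6 = -71, attained at (2, 1).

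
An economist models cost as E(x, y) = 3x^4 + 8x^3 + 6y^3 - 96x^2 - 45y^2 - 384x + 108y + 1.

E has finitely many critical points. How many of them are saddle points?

E separates as a function of x plus a function of y, so ∇E=0 decouples.
∂E/∂x = 12(x - 4)(x + 2)(x + 4) = 0 at x ∈ {-4, -2, 4}; ∂E/∂y = 18(y - 3)(y - 2) = 0 at y ∈ {2, 3}.
The Hessian is diagonal: diag(E_xx, E_yy). Second derivatives: E_xx(-4)=192, E_xx(-2)=-144, E_xx(4)=576; E_yy(2)=-18, E_yy(3)=18.
Saddle points occur where the two diagonal entries have opposite signs: (-4, 2), (-2, 3), (4, 2). Count: 3.

3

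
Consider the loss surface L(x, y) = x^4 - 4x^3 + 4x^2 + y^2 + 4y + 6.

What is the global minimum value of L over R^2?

L(x,y) separates as P(x) + Q(y) + 6, so its minimum is min P + min Q + 6.
P'(x) = 4x(x - 2)(x - 1) vanishes at x ∈ {0, 1, 2}; Q'(y) = 2y + 4 vanishes at y ∈ {-2}.
Local minima of P (where P''>0): P(0)=0, P(2)=0. Local minima of Q: Q(-2)=-4.
So the global minimum of L is P(0) + Q(-2) + 6 = 0 − 4 + 6 = 2, attained at (0, -2).

2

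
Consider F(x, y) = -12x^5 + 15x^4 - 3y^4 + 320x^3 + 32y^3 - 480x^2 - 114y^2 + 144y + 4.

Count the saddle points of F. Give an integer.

6

F separates as a function of x plus a function of y, so ∇F=0 decouples.
∂F/∂x = -60x(x - 4)(x - 1)(x + 4) = 0 at x ∈ {-4, 0, 1, 4}; ∂F/∂y = -12(y - 4)(y - 3)(y - 1) = 0 at y ∈ {1, 3, 4}.
The Hessian is diagonal: diag(F_xx, F_yy). Second derivatives: F_xx(-4)=9600, F_xx(0)=-960, F_xx(1)=900, F_xx(4)=-5760; F_yy(1)=-72, F_yy(3)=24, F_yy(4)=-36.
Saddle points occur where the two diagonal entries have opposite signs: (-4, 1), (-4, 4), (0, 3), (1, 1), (1, 4), (4, 3). Count: 6.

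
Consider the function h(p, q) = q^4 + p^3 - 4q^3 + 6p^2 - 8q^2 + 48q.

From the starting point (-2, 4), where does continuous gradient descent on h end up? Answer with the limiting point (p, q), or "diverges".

h is separable, so gradient descent decouples: p follows -∂h/∂p, q follows -∂h/∂q.
∂h/∂p = 3p(p + 4); at p=-2 this is -12, so p increases.
∂h/∂q = 4(q - 3)(q - 2)(q + 2); at q=4 this is 48, so q decreases.
p converges to its nearest critical value 0 (a local min of the p-part); q converges to 3. The iterate converges to (0, 3).

(0, 3)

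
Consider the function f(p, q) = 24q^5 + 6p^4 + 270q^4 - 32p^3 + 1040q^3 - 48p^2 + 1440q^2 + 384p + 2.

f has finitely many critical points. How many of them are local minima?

f separates as a function of p plus a function of q, so ∇f=0 decouples.
∂f/∂p = 24(p - 4)(p - 2)(p + 2) = 0 at p ∈ {-2, 2, 4}; ∂f/∂q = 120q(q + 2)(q + 3)(q + 4) = 0 at q ∈ {-4, -3, -2, 0}.
The Hessian is diagonal: diag(f_pp, f_qq). Second derivatives: f_pp(-2)=576, f_pp(2)=-192, f_pp(4)=288; f_qq(-4)=-960, f_qq(-3)=360, f_qq(-2)=-480, f_qq(0)=2880.
Local minima occur where both diagonal entries positive: (-2, -3), (-2, 0), (4, -3), (4, 0). Count: 4.

4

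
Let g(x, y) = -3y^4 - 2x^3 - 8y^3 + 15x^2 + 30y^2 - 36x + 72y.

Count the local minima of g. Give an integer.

1

g separates as a function of x plus a function of y, so ∇g=0 decouples.
∂g/∂x = -6(x - 3)(x - 2) = 0 at x ∈ {2, 3}; ∂g/∂y = -12(y - 2)(y + 1)(y + 3) = 0 at y ∈ {-3, -1, 2}.
The Hessian is diagonal: diag(g_xx, g_yy). Second derivatives: g_xx(2)=6, g_xx(3)=-6; g_yy(-3)=-120, g_yy(-1)=72, g_yy(2)=-180.
Local minima occur where both diagonal entries positive: (2, -1). Count: 1.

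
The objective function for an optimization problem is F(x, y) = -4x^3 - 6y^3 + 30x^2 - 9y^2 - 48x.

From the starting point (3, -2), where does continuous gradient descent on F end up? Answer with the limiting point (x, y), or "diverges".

(1, -1)

F is separable, so gradient descent decouples: x follows -∂F/∂x, y follows -∂F/∂y.
∂F/∂x = -12(x - 4)(x - 1); at x=3 this is 24, so x decreases.
∂F/∂y = -18y(y + 1); at y=-2 this is -36, so y increases.
x converges to its nearest critical value 1 (a local min of the x-part); y converges to -1. The iterate converges to (1, -1).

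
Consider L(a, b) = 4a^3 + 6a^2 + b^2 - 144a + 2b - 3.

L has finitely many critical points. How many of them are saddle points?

L separates as a function of a plus a function of b, so ∇L=0 decouples.
∂L/∂a = 12(a - 3)(a + 4) = 0 at a ∈ {-4, 3}; ∂L/∂b = 2(b + 1) = 0 at b ∈ {-1}.
The Hessian is diagonal: diag(L_aa, L_bb). Second derivatives: L_aa(-4)=-84, L_aa(3)=84; L_bb(-1)=2.
Saddle points occur where the two diagonal entries have opposite signs: (-4, -1). Count: 1.

1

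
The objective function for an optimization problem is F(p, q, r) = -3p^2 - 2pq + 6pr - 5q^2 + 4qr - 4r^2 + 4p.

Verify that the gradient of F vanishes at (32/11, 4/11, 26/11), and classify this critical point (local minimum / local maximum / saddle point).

local maximum

∇F = (-6p - 2q + 6r + 4, -2p - 10q + 4r, 6p + 4q - 8r); substituting (32/11, 4/11, 26/11) gives ∇F = (0, 0, 0), so (32/11, 4/11, 26/11) is indeed a critical point.
The Hessian is constant: H = [[-6, -2, 6], [-2, -10, 4], [6, 4, -8]].
Leading principal minors: Δ₁ = -6, Δ₂ = 56, Δ₃ = -88.
The minors alternate sign starting negative (−, +, −), so H is negative definite: a local maximum.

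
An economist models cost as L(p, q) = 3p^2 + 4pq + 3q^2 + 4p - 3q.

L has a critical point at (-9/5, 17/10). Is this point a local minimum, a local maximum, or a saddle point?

The Hessian of L is constant: H = [[6, 4], [4, 6]].
det(H) = 6·6 − 4² = 20.
det(H) > 0 and tr(H) = 12 > 0, so H is positive definite and the point is a local minimum.

local minimum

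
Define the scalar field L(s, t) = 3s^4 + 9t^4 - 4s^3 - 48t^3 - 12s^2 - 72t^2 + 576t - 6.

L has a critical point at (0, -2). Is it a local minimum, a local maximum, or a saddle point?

The mixed partial ∂²L/∂s∂t is 0, so the Hessian at any point is diag(L_ss, L_tt) = diag(12(3s^2 - 2s - 2), 36(3t^2 - 8t - 4)).
At (0, -2): H = diag(-24, 864).
The eigenvalues have opposite signs, so H is indefinite: a saddle point.

saddle point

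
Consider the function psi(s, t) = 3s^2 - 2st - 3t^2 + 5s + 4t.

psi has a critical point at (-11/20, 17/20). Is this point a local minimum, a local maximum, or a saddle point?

saddle point

The Hessian of psi is constant: H = [[6, -2], [-2, -6]].
det(H) = 6·(-6) − (-2)² = -40.
Since det(H) < 0, H is indefinite and the critical point is a saddle point.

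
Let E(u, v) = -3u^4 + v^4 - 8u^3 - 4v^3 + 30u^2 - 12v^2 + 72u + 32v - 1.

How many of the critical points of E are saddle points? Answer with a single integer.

E separates as a function of u plus a function of v, so ∇E=0 decouples.
∂E/∂u = -12(u - 2)(u + 1)(u + 3) = 0 at u ∈ {-3, -1, 2}; ∂E/∂v = 4(v - 4)(v - 1)(v + 2) = 0 at v ∈ {-2, 1, 4}.
The Hessian is diagonal: diag(E_uu, E_vv). Second derivatives: E_uu(-3)=-120, E_uu(-1)=72, E_uu(2)=-180; E_vv(-2)=72, E_vv(1)=-36, E_vv(4)=72.
Saddle points occur where the two diagonal entries have opposite signs: (-3, -2), (-3, 4), (-1, 1), (2, -2), (2, 4). Count: 5.

5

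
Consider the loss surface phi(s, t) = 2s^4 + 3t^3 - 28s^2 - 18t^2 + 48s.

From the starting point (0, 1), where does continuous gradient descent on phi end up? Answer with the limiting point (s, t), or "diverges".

phi is separable, so gradient descent decouples: s follows -∂phi/∂s, t follows -∂phi/∂t.
∂phi/∂s = 8(s - 2)(s - 1)(s + 3); at s=0 this is 48, so s decreases.
∂phi/∂t = 9t(t - 4); at t=1 this is -27, so t increases.
s converges to its nearest critical value -3 (a local min of the s-part); t converges to 4. The iterate converges to (-3, 4).

(-3, 4)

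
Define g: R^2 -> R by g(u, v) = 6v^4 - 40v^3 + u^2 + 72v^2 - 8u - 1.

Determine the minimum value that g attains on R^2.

g(u,v) separates as P(u) + Q(v) − 1, so its minimum is min P + min Q − 1.
P'(u) = 2u - 8 vanishes at u ∈ {4}; Q'(v) = 24v(v - 3)(v - 2) vanishes at v ∈ {0, 2, 3}.
Local minima of P (where P''>0): P(4)=-16. Local minima of Q: Q(0)=0, Q(3)=54.
So the global minimum of g is P(4) + Q(0) − 1 = -16 + 0 − 1 = -17, attained at (4, 0).

-17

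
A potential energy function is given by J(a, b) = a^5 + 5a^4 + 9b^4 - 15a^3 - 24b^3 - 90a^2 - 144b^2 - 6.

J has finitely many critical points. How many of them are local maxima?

J separates as a function of a plus a function of b, so ∇J=0 decouples.
∂J/∂a = 5a(a - 3)(a + 3)(a + 4) = 0 at a ∈ {-4, -3, 0, 3}; ∂J/∂b = 36b(b - 4)(b + 2) = 0 at b ∈ {-2, 0, 4}.
The Hessian is diagonal: diag(J_aa, J_bb). Second derivatives: J_aa(-4)=-140, J_aa(-3)=90, J_aa(0)=-180, J_aa(3)=630; J_bb(-2)=432, J_bb(0)=-288, J_bb(4)=864.
Local maxima occur where both diagonal entries negative: (-4, 0), (0, 0). Count: 2.

2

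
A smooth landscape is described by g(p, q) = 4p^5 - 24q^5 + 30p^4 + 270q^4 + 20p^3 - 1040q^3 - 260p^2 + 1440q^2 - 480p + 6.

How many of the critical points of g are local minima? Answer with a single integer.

g separates as a function of p plus a function of q, so ∇g=0 decouples.
∂g/∂p = 20(p - 2)(p + 1)(p + 3)(p + 4) = 0 at p ∈ {-4, -3, -1, 2}; ∂g/∂q = -120q(q - 4)(q - 3)(q - 2) = 0 at q ∈ {0, 2, 3, 4}.
The Hessian is diagonal: diag(g_pp, g_qq). Second derivatives: g_pp(-4)=-360, g_pp(-3)=200, g_pp(-1)=-360, g_pp(2)=1800; g_qq(0)=2880, g_qq(2)=-480, g_qq(3)=360, g_qq(4)=-960.
Local minima occur where both diagonal entries positive: (-3, 0), (-3, 3), (2, 0), (2, 3). Count: 4.

4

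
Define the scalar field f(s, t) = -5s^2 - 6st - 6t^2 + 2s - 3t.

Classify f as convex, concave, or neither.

f is quadratic, so its Hessian is the constant matrix H = [[-10, -6], [-6, -12]].
det(H) = 84, tr(H) = -22.
det(H) > 0 and tr(H) < 0, so H is negative definite everywhere: concave.

concave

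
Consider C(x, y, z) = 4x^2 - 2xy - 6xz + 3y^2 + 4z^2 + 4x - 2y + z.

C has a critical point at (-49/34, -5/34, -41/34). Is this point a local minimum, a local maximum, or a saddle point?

The Hessian is constant: H = [[8, -2, -6], [-2, 6, 0], [-6, 0, 8]].
Leading principal minors: Δ₁ = 8, Δ₂ = 44, Δ₃ = 136.
All leading minors are positive, so H is positive definite: a local minimum.

local minimum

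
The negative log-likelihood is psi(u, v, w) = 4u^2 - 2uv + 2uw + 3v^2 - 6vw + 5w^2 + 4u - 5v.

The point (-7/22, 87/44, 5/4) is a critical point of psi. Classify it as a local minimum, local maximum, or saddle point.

The Hessian is constant: H = [[8, -2, 2], [-2, 6, -6], [2, -6, 10]].
Leading principal minors: Δ₁ = 8, Δ₂ = 44, Δ₃ = 176.
All leading minors are positive, so H is positive definite: a local minimum.

local minimum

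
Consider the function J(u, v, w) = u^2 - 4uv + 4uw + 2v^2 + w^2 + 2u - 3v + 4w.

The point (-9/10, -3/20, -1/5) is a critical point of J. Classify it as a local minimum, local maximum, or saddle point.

The Hessian is constant: H = [[2, -4, 4], [-4, 4, 0], [4, 0, 2]].
Leading principal minors: Δ₁ = 2, Δ₂ = -8, Δ₃ = -80.
The minors fit neither the all-positive nor the alternating-sign pattern, so H is indefinite: a saddle point.

saddle point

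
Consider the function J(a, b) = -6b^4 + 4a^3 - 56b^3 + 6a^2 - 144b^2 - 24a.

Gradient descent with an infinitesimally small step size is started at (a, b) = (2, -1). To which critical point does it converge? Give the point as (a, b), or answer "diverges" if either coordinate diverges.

(1, -3)

J is separable, so gradient descent decouples: a follows -∂J/∂a, b follows -∂J/∂b.
∂J/∂a = 12(a - 1)(a + 2); at a=2 this is 48, so a decreases.
∂J/∂b = -24b(b + 3)(b + 4); at b=-1 this is 144, so b decreases.
a converges to its nearest critical value 1 (a local min of the a-part); b converges to -3. The iterate converges to (1, -3).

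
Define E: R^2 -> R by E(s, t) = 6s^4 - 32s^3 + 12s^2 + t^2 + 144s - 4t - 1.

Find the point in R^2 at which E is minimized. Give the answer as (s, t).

E(s,t) separates as P(s) + Q(t) − 1, so its minimum is min P + min Q − 1.
P'(s) = 24(s - 3)(s - 2)(s + 1) vanishes at s ∈ {-1, 2, 3}; Q'(t) = 2(t - 2) vanishes at t ∈ {2}.
Local minima of P (where P''>0): P(-1)=-94, P(3)=162. Local minima of Q: Q(2)=-4.
So the global minimum of E is P(-1) + Q(2) − 1 = -94 − 4 − 1 = -99, attained at (-1, 2).

(-1, 2)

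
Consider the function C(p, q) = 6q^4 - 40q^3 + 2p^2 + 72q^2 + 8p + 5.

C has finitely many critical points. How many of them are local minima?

2

C separates as a function of p plus a function of q, so ∇C=0 decouples.
∂C/∂p = 4(p + 2) = 0 at p ∈ {-2}; ∂C/∂q = 24q(q - 3)(q - 2) = 0 at q ∈ {0, 2, 3}.
The Hessian is diagonal: diag(C_pp, C_qq). Second derivatives: C_pp(-2)=4; C_qq(0)=144, C_qq(2)=-48, C_qq(3)=72.
Local minima occur where both diagonal entries positive: (-2, 0), (-2, 3). Count: 2.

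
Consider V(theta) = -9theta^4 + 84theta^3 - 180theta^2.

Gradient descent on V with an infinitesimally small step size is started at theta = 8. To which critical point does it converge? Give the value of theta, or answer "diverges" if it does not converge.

V'(theta) = -36theta(theta - 5)(theta - 2), so V'(8) = -5184.
Gradient descent moves in the -V' direction, i.e. theta is increasing.
There is no critical point above theta=8, and V' keeps the same sign, so the iterate runs off to +∞.

diverges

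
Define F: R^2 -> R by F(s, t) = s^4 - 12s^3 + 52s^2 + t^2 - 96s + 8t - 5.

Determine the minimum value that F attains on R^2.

-85

F(s,t) separates as P(s) + Q(t) − 5, so its minimum is min P + min Q − 5.
P'(s) = 4(s - 4)(s - 3)(s - 2) vanishes at s ∈ {2, 3, 4}; Q'(t) = 2(t + 4) vanishes at t ∈ {-4}.
Local minima of P (where P''>0): P(2)=-64, P(4)=-64. Local minima of Q: Q(-4)=-16.
So the global minimum of F is P(2) + Q(-4) − 5 = -64 − 16 − 5 = -85, attained at (2, -4).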